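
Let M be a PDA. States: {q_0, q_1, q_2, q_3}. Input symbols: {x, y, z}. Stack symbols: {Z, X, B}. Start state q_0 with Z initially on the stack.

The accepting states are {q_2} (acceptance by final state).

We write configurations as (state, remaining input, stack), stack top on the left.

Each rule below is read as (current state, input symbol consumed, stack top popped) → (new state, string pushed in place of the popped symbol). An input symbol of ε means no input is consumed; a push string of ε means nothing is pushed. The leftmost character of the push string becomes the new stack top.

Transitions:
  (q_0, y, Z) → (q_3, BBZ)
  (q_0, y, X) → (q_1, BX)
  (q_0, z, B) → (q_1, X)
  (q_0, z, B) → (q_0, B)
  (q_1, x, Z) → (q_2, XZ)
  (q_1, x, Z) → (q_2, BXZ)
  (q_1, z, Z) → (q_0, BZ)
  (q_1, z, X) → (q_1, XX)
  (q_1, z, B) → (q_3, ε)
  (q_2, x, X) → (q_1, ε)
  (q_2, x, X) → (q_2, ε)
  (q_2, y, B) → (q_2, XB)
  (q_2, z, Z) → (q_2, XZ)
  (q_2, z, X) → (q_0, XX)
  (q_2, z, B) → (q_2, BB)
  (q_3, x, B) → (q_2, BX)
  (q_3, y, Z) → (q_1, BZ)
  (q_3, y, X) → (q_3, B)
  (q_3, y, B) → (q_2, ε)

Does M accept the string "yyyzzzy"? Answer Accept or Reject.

No computation consumes all input and reaches a final state.

Reject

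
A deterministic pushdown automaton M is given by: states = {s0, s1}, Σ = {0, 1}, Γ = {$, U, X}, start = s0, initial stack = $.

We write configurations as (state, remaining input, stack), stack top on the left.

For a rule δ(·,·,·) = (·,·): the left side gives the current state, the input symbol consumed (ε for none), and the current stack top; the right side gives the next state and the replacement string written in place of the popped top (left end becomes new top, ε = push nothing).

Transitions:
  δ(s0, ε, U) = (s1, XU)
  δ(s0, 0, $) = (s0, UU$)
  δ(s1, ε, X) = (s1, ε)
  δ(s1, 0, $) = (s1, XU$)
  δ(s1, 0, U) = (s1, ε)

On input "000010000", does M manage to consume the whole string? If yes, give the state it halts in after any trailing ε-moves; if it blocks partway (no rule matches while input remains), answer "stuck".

(s0, 000010000, $)
  read 0, top $: go to s0, push UU$ → (s0, 00010000, UU$)
  ε-move, top U: go to s1, push XU → (s1, 00010000, XUU$)
  ε-move, top X: go to s1, push ε → (s1, 00010000, UU$)
  read 0, top U: go to s1, push ε → (s1, 0010000, U$)
  read 0, top U: go to s1, push ε → (s1, 010000, $)
  read 0, top $: go to s1, push XU$ → (s1, 10000, XU$)
  ε-move, top X: go to s1, push ε → (s1, 10000, U$)
No transition for (s1, 1, top U); M blocks with input 10000 remaining.

stuck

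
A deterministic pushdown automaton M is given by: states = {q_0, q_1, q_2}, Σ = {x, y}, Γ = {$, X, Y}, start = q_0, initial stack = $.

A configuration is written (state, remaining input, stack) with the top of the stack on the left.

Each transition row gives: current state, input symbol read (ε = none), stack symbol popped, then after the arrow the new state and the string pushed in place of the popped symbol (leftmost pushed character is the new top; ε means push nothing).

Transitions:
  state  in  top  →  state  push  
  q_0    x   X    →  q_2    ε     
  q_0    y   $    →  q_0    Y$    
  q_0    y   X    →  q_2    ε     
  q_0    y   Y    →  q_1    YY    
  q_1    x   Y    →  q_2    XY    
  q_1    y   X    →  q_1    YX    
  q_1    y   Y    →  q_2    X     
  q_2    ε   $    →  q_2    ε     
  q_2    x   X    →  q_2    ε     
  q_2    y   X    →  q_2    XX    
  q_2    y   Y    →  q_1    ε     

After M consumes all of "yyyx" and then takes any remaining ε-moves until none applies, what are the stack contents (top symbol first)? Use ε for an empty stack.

(q_0, yyyx, $)
  read y, top $: go to q_0, push Y$ → (q_0, yyx, Y$)
  read y, top Y: go to q_1, push YY → (q_1, yx, YY$)
  read y, top Y: go to q_2, push X → (q_2, x, XY$)
  read x, top X: go to q_2, push ε → (q_2, ε, Y$)
All input consumed in state q_2 with stack Y$.

Y$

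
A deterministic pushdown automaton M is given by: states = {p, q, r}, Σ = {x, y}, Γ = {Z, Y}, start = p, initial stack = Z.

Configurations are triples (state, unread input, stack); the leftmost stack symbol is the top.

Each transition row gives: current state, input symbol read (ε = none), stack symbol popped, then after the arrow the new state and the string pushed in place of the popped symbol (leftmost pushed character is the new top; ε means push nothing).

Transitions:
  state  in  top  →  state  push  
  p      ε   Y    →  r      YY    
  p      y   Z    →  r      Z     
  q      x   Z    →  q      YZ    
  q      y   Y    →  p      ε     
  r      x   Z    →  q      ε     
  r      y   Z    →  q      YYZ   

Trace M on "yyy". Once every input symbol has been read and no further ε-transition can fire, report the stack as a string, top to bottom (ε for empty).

YYZ

(p, yyy, Z)
  read y, top Z: go to r, push Z → (r, yy, Z)
  read y, top Z: go to q, push YYZ → (q, y, YYZ)
  read y, top Y: go to p, push ε → (p, ε, YZ)
  ε-move, top Y: go to r, push YY → (r, ε, YYZ)
All input consumed in state r with stack YYZ.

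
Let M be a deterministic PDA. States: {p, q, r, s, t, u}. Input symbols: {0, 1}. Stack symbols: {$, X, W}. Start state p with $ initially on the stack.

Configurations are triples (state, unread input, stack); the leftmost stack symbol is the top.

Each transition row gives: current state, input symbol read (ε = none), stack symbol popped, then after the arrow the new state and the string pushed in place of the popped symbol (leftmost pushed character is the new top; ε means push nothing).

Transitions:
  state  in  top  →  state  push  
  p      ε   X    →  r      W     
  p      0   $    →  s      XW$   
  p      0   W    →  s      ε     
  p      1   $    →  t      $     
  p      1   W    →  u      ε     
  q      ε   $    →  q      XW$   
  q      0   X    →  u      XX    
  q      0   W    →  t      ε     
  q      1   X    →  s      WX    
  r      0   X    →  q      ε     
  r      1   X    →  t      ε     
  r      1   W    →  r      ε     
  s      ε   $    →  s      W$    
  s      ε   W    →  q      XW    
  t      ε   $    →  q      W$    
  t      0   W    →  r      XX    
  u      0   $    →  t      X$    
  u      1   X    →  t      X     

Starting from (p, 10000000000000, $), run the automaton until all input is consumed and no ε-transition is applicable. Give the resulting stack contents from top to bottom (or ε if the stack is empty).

W$

(p, 10000000000000, $)
  read 1, top $: go to t, push $ → (t, 0000000000000, $)
  ε-move, top $: go to q, push W$ → (q, 0000000000000, W$)
  read 0, top W: go to t, push ε → (t, 000000000000, $)
  ε-move, top $: go to q, push W$ → (q, 000000000000, W$)
  read 0, top W: go to t, push ε → (t, 00000000000, $)
  ε-move, top $: go to q, push W$ → (q, 00000000000, W$)
  read 0, top W: go to t, push ε → (t, 0000000000, $)
  ε-move, top $: go to q, push W$ → (q, 0000000000, W$)
  read 0, top W: go to t, push ε → (t, 000000000, $)
  ε-move, top $: go to q, push W$ → (q, 000000000, W$)
  read 0, top W: go to t, push ε → (t, 00000000, $)
  ε-move, top $: go to q, push W$ → (q, 00000000, W$)
  read 0, top W: go to t, push ε → (t, 0000000, $)
  ε-move, top $: go to q, push W$ → (q, 0000000, W$)
  read 0, top W: go to t, push ε → (t, 000000, $)
  ε-move, top $: go to q, push W$ → (q, 000000, W$)
  read 0, top W: go to t, push ε → (t, 00000, $)
  ε-move, top $: go to q, push W$ → (q, 00000, W$)
  read 0, top W: go to t, push ε → (t, 0000, $)
  ε-move, top $: go to q, push W$ → (q, 0000, W$)
  read 0, top W: go to t, push ε → (t, 000, $)
  ε-move, top $: go to q, push W$ → (q, 000, W$)
  read 0, top W: go to t, push ε → (t, 00, $)
  ε-move, top $: go to q, push W$ → (q, 00, W$)
  read 0, top W: go to t, push ε → (t, 0, $)
  ε-move, top $: go to q, push W$ → (q, 0, W$)
  read 0, top W: go to t, push ε → (t, ε, $)
  ε-move, top $: go to q, push W$ → (q, ε, W$)
All input consumed in state q with stack W$.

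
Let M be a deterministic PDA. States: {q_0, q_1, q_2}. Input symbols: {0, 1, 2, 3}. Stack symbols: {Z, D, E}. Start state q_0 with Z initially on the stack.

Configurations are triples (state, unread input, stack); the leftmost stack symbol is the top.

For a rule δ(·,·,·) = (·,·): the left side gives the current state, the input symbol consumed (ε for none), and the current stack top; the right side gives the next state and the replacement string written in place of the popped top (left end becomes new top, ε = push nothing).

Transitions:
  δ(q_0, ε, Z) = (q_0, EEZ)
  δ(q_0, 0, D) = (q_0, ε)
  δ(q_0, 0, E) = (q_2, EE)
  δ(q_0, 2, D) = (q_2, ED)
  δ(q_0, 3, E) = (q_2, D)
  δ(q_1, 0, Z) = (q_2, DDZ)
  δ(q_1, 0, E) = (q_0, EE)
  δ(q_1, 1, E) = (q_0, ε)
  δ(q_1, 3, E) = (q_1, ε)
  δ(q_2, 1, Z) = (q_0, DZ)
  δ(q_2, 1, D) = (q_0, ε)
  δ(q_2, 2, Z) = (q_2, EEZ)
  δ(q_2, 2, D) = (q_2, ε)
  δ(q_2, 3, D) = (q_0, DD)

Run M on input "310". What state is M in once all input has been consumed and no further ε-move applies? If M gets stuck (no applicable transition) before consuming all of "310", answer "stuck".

q_2

(q_0, 310, Z) ⊢ (q_0, 310, EEZ) ⊢ (q_2, 10, DEZ) ⊢ (q_0, 0, EZ) ⊢ (q_2, ε, EEZ)
All input consumed; M is in state q_2.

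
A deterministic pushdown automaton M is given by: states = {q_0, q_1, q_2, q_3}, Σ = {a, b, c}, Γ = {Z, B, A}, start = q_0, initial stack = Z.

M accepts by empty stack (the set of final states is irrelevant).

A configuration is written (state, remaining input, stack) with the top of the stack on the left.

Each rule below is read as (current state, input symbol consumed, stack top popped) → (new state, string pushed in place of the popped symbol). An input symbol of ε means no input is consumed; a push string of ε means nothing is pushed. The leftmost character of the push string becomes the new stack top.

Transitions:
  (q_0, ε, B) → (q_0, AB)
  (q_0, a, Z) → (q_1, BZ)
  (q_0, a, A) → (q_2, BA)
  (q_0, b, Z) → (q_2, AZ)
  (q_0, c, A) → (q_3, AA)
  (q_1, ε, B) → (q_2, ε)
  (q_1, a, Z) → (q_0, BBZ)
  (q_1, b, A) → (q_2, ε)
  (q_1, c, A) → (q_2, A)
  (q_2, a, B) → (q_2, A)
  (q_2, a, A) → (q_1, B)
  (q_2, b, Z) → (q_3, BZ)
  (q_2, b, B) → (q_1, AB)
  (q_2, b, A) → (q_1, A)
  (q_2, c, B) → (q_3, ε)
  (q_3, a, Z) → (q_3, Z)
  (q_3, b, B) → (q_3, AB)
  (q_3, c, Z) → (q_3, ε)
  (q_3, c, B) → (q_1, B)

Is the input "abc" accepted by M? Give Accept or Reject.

(q_0, abc, Z)
  read a, top Z: go to q_1, push BZ → (q_1, bc, BZ)
  ε-move, top B: go to q_2, push ε → (q_2, bc, Z)
  read b, top Z: go to q_3, push BZ → (q_3, c, BZ)
  read c, top B: go to q_1, push B → (q_1, ε, BZ)
  ε-move, top B: go to q_2, push ε → (q_2, ε, Z)
All input consumed; stack is Z, not empty, and no further ε-move applies.

Reject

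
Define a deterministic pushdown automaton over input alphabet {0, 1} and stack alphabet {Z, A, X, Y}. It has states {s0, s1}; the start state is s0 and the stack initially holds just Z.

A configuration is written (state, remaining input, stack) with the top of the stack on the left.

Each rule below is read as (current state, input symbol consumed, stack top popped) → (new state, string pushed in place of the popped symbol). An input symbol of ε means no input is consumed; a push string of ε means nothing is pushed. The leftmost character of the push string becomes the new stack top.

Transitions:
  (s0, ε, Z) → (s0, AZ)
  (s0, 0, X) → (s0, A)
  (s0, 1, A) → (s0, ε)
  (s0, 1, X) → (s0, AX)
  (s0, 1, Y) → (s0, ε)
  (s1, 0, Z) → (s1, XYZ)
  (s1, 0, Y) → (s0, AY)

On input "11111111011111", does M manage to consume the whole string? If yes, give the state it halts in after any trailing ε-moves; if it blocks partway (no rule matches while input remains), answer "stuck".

(s0, 11111111011111, Z)
  ε-move, top Z: go to s0, push AZ → (s0, 11111111011111, AZ)
  read 1, top A: go to s0, push ε → (s0, 1111111011111, Z)
  ε-move, top Z: go to s0, push AZ → (s0, 1111111011111, AZ)
  read 1, top A: go to s0, push ε → (s0, 111111011111, Z)
  ε-move, top Z: go to s0, push AZ → (s0, 111111011111, AZ)
  read 1, top A: go to s0, push ε → (s0, 11111011111, Z)
  ε-move, top Z: go to s0, push AZ → (s0, 11111011111, AZ)
  read 1, top A: go to s0, push ε → (s0, 1111011111, Z)
  ε-move, top Z: go to s0, push AZ → (s0, 1111011111, AZ)
  read 1, top A: go to s0, push ε → (s0, 111011111, Z)
  ε-move, top Z: go to s0, push AZ → (s0, 111011111, AZ)
  read 1, top A: go to s0, push ε → (s0, 11011111, Z)
  ε-move, top Z: go to s0, push AZ → (s0, 11011111, AZ)
  read 1, top A: go to s0, push ε → (s0, 1011111, Z)
  ε-move, top Z: go to s0, push AZ → (s0, 1011111, AZ)
  read 1, top A: go to s0, push ε → (s0, 011111, Z)
  ε-move, top Z: go to s0, push AZ → (s0, 011111, AZ)
No transition for (s0, 0, top A); M blocks with input 011111 remaining.

stuck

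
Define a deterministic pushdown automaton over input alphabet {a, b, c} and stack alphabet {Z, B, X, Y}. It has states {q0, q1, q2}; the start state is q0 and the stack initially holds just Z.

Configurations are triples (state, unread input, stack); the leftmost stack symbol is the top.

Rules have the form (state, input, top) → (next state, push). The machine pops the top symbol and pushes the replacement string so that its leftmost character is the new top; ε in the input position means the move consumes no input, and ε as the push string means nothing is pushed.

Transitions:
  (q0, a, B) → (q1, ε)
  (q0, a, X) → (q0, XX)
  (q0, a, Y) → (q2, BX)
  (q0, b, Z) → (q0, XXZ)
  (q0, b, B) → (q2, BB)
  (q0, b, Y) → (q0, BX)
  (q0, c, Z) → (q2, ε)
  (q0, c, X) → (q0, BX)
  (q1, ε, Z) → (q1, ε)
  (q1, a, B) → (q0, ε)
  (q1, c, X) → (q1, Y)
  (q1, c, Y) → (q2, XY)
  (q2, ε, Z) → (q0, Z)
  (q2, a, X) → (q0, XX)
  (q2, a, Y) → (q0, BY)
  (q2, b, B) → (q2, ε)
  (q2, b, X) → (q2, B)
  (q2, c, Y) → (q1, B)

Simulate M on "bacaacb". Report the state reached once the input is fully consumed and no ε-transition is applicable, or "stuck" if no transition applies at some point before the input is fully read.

(q0, bacaacb, Z)
  read b, top Z: go to q0, push XXZ → (q0, acaacb, XXZ)
  read a, top X: go to q0, push XX → (q0, caacb, XXXZ)
  read c, top X: go to q0, push BX → (q0, aacb, BXXXZ)
  read a, top B: go to q1, push ε → (q1, acb, XXXZ)
No transition for (q1, a, top X); M blocks with input acb remaining.

stuck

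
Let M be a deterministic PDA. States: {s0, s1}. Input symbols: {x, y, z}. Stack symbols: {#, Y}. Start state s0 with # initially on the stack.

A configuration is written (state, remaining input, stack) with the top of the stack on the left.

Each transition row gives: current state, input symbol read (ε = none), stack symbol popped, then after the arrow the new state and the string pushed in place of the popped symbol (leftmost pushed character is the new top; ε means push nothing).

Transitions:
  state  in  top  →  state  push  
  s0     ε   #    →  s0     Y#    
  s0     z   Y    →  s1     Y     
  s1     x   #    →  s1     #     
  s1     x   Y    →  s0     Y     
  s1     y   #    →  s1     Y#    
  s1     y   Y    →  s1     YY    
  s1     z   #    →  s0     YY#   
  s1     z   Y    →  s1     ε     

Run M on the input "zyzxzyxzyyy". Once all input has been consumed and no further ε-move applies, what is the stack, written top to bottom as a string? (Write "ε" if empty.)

(s0, zyzxzyxzyyy, #)
  ε-move, top #: go to s0, push Y# → (s0, zyzxzyxzyyy, Y#)
  read z, top Y: go to s1, push Y → (s1, yzxzyxzyyy, Y#)
  read y, top Y: go to s1, push YY → (s1, zxzyxzyyy, YY#)
  read z, top Y: go to s1, push ε → (s1, xzyxzyyy, Y#)
  read x, top Y: go to s0, push Y → (s0, zyxzyyy, Y#)
  read z, top Y: go to s1, push Y → (s1, yxzyyy, Y#)
  read y, top Y: go to s1, push YY → (s1, xzyyy, YY#)
  read x, top Y: go to s0, push Y → (s0, zyyy, YY#)
  read z, top Y: go to s1, push Y → (s1, yyy, YY#)
  read y, top Y: go to s1, push YY → (s1, yy, YYY#)
  read y, top Y: go to s1, push YY → (s1, y, YYYY#)
  read y, top Y: go to s1, push YY → (s1, ε, YYYYY#)
All input consumed in state s1 with stack YYYYY#.

YYYYY#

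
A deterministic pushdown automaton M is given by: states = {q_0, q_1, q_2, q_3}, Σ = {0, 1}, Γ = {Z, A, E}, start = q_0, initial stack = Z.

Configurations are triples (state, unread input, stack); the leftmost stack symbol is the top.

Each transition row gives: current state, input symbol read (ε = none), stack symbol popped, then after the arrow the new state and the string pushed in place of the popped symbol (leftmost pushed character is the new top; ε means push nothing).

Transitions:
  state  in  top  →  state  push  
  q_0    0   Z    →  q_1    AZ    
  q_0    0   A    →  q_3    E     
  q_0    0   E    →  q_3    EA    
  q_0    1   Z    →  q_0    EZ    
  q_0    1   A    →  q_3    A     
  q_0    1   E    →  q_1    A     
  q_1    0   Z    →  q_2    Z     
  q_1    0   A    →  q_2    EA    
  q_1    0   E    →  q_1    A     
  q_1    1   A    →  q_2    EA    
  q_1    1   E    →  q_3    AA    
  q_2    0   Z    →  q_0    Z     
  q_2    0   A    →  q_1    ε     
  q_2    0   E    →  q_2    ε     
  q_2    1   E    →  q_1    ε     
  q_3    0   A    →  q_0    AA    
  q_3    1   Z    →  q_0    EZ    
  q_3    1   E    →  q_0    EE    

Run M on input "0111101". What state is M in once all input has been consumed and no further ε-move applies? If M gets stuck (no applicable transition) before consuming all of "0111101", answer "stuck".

(q_0, 0111101, Z)
  read 0, top Z: go to q_1, push AZ → (q_1, 111101, AZ)
  read 1, top A: go to q_2, push EA → (q_2, 11101, EAZ)
  read 1, top E: go to q_1, push ε → (q_1, 1101, AZ)
  read 1, top A: go to q_2, push EA → (q_2, 101, EAZ)
  read 1, top E: go to q_1, push ε → (q_1, 01, AZ)
  read 0, top A: go to q_2, push EA → (q_2, 1, EAZ)
  read 1, top E: go to q_1, push ε → (q_1, ε, AZ)
All input consumed; M is in state q_1.

q_1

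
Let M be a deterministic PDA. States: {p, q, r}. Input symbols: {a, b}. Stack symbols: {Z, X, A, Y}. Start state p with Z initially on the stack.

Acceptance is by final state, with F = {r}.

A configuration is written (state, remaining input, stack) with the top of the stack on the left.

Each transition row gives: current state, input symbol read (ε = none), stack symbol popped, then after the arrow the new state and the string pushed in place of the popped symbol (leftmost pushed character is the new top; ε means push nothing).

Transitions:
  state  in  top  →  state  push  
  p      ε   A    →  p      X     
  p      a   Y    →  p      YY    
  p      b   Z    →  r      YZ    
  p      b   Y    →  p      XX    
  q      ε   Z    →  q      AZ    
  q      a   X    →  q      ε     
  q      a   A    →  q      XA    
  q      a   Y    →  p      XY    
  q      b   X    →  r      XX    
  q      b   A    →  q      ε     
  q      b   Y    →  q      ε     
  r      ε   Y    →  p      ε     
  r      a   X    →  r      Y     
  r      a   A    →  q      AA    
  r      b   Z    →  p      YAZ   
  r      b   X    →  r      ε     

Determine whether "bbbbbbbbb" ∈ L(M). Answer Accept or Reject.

Accept

(p, bbbbbbbbb, Z)
  read b, top Z: go to r, push YZ → (r, bbbbbbbb, YZ)
  ε-move, top Y: go to p, push ε → (p, bbbbbbbb, Z)
  read b, top Z: go to r, push YZ → (r, bbbbbbb, YZ)
  ε-move, top Y: go to p, push ε → (p, bbbbbbb, Z)
  read b, top Z: go to r, push YZ → (r, bbbbbb, YZ)
  ε-move, top Y: go to p, push ε → (p, bbbbbb, Z)
  read b, top Z: go to r, push YZ → (r, bbbbb, YZ)
  ε-move, top Y: go to p, push ε → (p, bbbbb, Z)
  read b, top Z: go to r, push YZ → (r, bbbb, YZ)
  ε-move, top Y: go to p, push ε → (p, bbbb, Z)
  read b, top Z: go to r, push YZ → (r, bbb, YZ)
  ε-move, top Y: go to p, push ε → (p, bbb, Z)
  read b, top Z: go to r, push YZ → (r, bb, YZ)
  ε-move, top Y: go to p, push ε → (p, bb, Z)
  read b, top Z: go to r, push YZ → (r, b, YZ)
  ε-move, top Y: go to p, push ε → (p, b, Z)
  read b, top Z: go to r, push YZ → (r, ε, YZ)
All input consumed; state r ∈ F.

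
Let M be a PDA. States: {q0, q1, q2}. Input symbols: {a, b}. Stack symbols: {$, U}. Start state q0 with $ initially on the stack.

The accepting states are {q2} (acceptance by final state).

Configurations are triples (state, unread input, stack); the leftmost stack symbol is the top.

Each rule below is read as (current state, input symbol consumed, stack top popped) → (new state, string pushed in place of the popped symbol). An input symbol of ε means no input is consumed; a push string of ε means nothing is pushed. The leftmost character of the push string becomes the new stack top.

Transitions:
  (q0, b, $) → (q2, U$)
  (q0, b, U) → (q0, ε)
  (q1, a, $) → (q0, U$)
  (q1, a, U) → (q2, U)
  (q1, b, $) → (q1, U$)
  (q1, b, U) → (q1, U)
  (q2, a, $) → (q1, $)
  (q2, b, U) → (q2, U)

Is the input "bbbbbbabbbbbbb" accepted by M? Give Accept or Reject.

Reject

No computation consumes all input and reaches a final state.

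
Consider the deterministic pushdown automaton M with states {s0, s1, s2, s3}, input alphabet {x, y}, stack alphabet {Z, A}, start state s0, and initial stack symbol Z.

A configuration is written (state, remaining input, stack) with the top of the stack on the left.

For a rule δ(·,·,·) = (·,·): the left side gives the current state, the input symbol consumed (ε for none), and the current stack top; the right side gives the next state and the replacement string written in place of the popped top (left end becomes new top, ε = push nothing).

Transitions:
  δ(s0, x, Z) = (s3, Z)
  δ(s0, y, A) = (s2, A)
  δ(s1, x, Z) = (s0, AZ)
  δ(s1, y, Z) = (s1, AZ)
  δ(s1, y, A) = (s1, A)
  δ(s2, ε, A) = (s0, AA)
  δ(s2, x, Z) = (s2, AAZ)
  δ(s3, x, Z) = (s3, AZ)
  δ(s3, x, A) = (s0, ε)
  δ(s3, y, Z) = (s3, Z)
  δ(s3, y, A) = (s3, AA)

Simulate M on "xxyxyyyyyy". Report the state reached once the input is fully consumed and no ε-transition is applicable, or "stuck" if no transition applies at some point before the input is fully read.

s0

(s0, xxyxyyyyyy, Z) ⊢ (s3, xyxyyyyyy, Z) ⊢ (s3, yxyyyyyy, AZ) ⊢ (s3, xyyyyyy, AAZ) ⊢ (s0, yyyyyy, AZ) ⊢ (s2, yyyyy, AZ) ⊢ (s0, yyyyy, AAZ) ⊢ (s2, yyyy, AAZ) ⊢ (s0, yyyy, AAAZ) ⊢ (s2, yyy, AAAZ) ⊢ (s0, yyy, AAAAZ) ⊢ (s2, yy, AAAAZ) ⊢ (s0, yy, AAAAAZ) ⊢ (s2, y, AAAAAZ) ⊢ (s0, y, AAAAAAZ) ⊢ (s2, ε, AAAAAAZ) ⊢ (s0, ε, AAAAAAAZ)
All input consumed; M is in state s0.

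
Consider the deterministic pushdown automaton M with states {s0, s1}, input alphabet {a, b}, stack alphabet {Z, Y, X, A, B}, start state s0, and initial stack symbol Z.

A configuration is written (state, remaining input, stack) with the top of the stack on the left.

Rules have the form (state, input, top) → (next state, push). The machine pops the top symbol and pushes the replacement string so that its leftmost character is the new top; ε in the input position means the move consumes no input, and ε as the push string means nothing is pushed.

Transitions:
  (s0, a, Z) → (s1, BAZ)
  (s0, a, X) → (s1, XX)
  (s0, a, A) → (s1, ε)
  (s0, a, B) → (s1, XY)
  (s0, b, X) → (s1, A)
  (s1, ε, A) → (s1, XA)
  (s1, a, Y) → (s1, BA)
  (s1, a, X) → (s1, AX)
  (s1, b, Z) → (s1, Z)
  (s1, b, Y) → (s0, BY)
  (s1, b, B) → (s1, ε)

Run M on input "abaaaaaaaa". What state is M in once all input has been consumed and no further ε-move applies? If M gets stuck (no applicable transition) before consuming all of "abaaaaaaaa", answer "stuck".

(s0, abaaaaaaaa, Z)
  read a, top Z: go to s1, push BAZ → (s1, baaaaaaaa, BAZ)
  read b, top B: go to s1, push ε → (s1, aaaaaaaa, AZ)
  ε-move, top A: go to s1, push XA → (s1, aaaaaaaa, XAZ)
  read a, top X: go to s1, push AX → (s1, aaaaaaa, AXAZ)
  ε-move, top A: go to s1, push XA → (s1, aaaaaaa, XAXAZ)
  read a, top X: go to s1, push AX → (s1, aaaaaa, AXAXAZ)
  ε-move, top A: go to s1, push XA → (s1, aaaaaa, XAXAXAZ)
  read a, top X: go to s1, push AX → (s1, aaaaa, AXAXAXAZ)
  ε-move, top A: go to s1, push XA → (s1, aaaaa, XAXAXAXAZ)
  read a, top X: go to s1, push AX → (s1, aaaa, AXAXAXAXAZ)
  ε-move, top A: go to s1, push XA → (s1, aaaa, XAXAXAXAXAZ)
  read a, top X: go to s1, push AX → (s1, aaa, AXAXAXAXAXAZ)
  ε-move, top A: go to s1, push XA → (s1, aaa, XAXAXAXAXAXAZ)
  read a, top X: go to s1, push AX → (s1, aa, AXAXAXAXAXAXAZ)
  ε-move, top A: go to s1, push XA → (s1, aa, XAXAXAXAXAXAXAZ)
  read a, top X: go to s1, push AX → (s1, a, AXAXAXAXAXAXAXAZ)
  ε-move, top A: go to s1, push XA → (s1, a, XAXAXAXAXAXAXAXAZ)
  read a, top X: go to s1, push AX → (s1, ε, AXAXAXAXAXAXAXAXAZ)
  ε-move, top A: go to s1, push XA → (s1, ε, XAXAXAXAXAXAXAXAXAZ)
All input consumed; M is in state s1.

s1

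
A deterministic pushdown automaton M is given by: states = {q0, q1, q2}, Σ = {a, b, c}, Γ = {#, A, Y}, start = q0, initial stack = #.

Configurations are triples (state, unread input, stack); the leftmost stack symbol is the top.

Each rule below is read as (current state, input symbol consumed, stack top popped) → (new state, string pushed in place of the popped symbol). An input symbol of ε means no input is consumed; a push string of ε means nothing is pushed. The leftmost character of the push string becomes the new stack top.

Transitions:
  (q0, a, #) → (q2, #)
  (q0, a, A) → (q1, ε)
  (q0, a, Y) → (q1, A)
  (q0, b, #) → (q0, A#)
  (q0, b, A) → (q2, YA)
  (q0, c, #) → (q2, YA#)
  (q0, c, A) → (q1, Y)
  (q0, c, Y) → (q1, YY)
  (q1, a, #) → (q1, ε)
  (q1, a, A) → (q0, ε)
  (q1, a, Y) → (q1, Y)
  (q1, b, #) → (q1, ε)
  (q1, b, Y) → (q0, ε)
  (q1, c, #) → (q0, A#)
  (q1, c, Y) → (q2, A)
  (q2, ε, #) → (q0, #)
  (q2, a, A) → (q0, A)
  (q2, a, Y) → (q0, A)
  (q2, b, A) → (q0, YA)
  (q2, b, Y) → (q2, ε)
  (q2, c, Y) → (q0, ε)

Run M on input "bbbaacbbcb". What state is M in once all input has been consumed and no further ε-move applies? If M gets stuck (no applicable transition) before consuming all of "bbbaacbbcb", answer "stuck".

stuck

(q0, bbbaacbbcb, #) ⊢ (q0, bbaacbbcb, A#) ⊢ (q2, baacbbcb, YA#) ⊢ (q2, aacbbcb, A#) ⊢ (q0, acbbcb, A#) ⊢ (q1, cbbcb, #) ⊢ (q0, bbcb, A#) ⊢ (q2, bcb, YA#) ⊢ (q2, cb, A#)
No transition for (q2, c, top A); M blocks with input cb remaining.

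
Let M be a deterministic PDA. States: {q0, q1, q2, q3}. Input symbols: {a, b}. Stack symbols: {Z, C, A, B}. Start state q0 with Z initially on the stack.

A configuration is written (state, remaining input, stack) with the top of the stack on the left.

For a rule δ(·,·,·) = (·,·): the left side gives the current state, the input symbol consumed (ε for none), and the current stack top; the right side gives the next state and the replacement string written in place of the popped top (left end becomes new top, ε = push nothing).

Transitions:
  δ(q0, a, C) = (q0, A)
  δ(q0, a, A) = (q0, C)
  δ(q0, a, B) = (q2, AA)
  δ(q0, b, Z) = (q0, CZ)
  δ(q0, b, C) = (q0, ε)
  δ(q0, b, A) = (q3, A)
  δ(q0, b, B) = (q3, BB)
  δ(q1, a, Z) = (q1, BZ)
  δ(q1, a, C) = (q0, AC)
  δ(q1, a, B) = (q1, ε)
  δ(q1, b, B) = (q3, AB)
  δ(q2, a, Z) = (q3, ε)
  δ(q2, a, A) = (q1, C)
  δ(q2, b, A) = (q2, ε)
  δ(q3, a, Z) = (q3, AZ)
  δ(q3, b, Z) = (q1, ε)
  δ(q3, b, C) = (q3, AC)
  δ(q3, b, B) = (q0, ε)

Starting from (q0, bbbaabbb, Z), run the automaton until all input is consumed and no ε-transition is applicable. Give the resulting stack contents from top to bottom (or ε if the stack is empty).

(q0, bbbaabbb, Z) ⊢ (q0, bbaabbb, CZ) ⊢ (q0, baabbb, Z) ⊢ (q0, aabbb, CZ) ⊢ (q0, abbb, AZ) ⊢ (q0, bbb, CZ) ⊢ (q0, bb, Z) ⊢ (q0, b, CZ) ⊢ (q0, ε, Z)
All input consumed in state q0 with stack Z.

Z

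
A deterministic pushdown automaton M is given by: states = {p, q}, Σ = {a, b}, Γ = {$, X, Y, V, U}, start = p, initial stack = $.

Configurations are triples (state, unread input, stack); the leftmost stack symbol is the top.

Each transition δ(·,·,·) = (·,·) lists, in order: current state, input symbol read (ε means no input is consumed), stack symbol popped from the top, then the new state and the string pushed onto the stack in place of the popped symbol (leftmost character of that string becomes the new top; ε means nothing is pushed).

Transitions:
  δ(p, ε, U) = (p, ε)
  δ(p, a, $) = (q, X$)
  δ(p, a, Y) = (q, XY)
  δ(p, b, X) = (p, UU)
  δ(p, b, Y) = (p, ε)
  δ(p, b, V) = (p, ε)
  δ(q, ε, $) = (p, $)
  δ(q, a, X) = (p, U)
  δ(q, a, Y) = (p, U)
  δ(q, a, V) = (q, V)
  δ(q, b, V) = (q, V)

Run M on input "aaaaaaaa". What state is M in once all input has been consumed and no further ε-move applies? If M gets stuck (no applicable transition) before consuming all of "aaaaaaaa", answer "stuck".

p

(p, aaaaaaaa, $)
  read a, top $: go to q, push X$ → (q, aaaaaaa, X$)
  read a, top X: go to p, push U → (p, aaaaaa, U$)
  ε-move, top U: go to p, push ε → (p, aaaaaa, $)
  read a, top $: go to q, push X$ → (q, aaaaa, X$)
  read a, top X: go to p, push U → (p, aaaa, U$)
  ε-move, top U: go to p, push ε → (p, aaaa, $)
  read a, top $: go to q, push X$ → (q, aaa, X$)
  read a, top X: go to p, push U → (p, aa, U$)
  ε-move, top U: go to p, push ε → (p, aa, $)
  read a, top $: go to q, push X$ → (q, a, X$)
  read a, top X: go to p, push U → (p, ε, U$)
  ε-move, top U: go to p, push ε → (p, ε, $)
All input consumed; M is in state p.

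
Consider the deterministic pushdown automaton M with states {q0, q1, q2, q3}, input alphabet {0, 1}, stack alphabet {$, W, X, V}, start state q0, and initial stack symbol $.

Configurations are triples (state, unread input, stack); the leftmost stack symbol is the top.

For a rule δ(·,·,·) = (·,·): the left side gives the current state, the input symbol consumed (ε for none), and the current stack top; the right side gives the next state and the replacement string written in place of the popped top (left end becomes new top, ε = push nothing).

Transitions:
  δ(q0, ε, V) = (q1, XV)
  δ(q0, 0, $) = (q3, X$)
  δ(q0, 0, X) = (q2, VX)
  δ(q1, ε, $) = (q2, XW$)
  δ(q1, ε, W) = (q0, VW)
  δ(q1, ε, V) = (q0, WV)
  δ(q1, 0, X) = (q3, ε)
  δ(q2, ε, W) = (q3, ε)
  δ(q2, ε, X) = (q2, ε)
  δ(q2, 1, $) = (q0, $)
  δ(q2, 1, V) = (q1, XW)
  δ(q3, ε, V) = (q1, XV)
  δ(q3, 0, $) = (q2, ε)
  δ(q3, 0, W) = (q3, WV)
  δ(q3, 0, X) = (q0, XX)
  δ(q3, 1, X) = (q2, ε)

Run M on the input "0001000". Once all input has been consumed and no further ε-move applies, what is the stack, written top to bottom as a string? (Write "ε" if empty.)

(q0, 0001000, $)
  read 0, top $: go to q3, push X$ → (q3, 001000, X$)
  read 0, top X: go to q0, push XX → (q0, 01000, XX$)
  read 0, top X: go to q2, push VX → (q2, 1000, VXX$)
  read 1, top V: go to q1, push XW → (q1, 000, XWXX$)
  read 0, top X: go to q3, push ε → (q3, 00, WXX$)
  read 0, top W: go to q3, push WV → (q3, 0, WVXX$)
  read 0, top W: go to q3, push WV → (q3, ε, WVVXX$)
All input consumed in state q3 with stack WVVXX$.

WVVXX$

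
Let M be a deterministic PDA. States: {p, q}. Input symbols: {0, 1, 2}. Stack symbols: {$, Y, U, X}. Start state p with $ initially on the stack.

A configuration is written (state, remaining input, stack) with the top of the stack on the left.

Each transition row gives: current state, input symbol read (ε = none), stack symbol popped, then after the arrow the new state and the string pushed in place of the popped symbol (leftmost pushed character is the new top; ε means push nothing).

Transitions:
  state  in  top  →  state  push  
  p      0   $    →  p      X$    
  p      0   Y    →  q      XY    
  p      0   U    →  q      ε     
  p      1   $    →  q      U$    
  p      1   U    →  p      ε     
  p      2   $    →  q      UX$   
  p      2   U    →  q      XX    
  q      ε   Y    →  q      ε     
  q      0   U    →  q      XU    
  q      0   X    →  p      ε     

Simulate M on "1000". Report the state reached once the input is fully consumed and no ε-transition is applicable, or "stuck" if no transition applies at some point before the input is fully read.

q

(p, 1000, $)
  read 1, top $: go to q, push U$ → (q, 000, U$)
  read 0, top U: go to q, push XU → (q, 00, XU$)
  read 0, top X: go to p, push ε → (p, 0, U$)
  read 0, top U: go to q, push ε → (q, ε, $)
All input consumed; M is in state q.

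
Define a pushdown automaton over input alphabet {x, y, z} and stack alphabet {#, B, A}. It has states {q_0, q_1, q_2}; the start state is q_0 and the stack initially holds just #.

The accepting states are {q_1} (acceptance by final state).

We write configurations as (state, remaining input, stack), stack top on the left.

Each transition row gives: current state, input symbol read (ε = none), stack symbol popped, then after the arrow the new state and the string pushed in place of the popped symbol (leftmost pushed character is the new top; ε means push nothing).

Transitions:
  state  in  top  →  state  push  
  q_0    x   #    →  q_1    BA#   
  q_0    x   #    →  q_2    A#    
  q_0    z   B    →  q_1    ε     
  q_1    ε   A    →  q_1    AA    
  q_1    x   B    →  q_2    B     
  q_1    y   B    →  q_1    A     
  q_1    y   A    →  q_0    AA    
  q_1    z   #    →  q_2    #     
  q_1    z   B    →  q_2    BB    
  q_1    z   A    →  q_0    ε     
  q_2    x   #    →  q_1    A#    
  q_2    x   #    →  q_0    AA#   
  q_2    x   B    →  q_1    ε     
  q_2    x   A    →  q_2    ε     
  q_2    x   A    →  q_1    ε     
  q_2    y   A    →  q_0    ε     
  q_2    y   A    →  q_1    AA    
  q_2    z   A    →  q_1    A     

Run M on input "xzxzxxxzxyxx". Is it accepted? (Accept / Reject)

One accepting computation: (q_0, xzxzxxxzxyxx, #) ⊢ (q_1, zxzxxxzxyxx, BA#) ⊢ (q_2, xzxxxzxyxx, BBA#) ⊢ (q_1, zxxxzxyxx, BA#) ⊢ (q_2, xxxzxyxx, BBA#) ⊢ (q_1, xxzxyxx, BA#) ⊢ (q_2, xzxyxx, BA#) ⊢ (q_1, zxyxx, A#) ⊢ (q_0, xyxx, #) ⊢ (q_2, yxx, A#) ⊢ (q_0, xx, #) ⊢ (q_2, x, A#) ⊢ (q_1, ε, #)
All input consumed and state q_1 ∈ F.

Accept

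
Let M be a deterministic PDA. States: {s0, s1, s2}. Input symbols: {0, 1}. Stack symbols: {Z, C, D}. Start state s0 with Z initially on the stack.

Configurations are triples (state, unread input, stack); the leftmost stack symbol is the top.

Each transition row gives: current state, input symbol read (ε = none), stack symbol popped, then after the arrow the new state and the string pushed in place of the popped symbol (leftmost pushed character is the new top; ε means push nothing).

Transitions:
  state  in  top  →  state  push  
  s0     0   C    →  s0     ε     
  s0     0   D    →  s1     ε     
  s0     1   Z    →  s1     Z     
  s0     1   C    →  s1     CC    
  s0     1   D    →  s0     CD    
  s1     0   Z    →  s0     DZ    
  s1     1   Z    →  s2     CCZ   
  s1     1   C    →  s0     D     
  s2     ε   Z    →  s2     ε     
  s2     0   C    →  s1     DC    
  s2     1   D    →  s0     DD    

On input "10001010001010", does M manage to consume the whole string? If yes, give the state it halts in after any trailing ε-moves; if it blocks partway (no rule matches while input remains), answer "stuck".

s0

(s0, 10001010001010, Z) ⊢ (s1, 0001010001010, Z) ⊢ (s0, 001010001010, DZ) ⊢ (s1, 01010001010, Z) ⊢ (s0, 1010001010, DZ) ⊢ (s0, 010001010, CDZ) ⊢ (s0, 10001010, DZ) ⊢ (s0, 0001010, CDZ) ⊢ (s0, 001010, DZ) ⊢ (s1, 01010, Z) ⊢ (s0, 1010, DZ) ⊢ (s0, 010, CDZ) ⊢ (s0, 10, DZ) ⊢ (s0, 0, CDZ) ⊢ (s0, ε, DZ)
All input consumed; M is in state s0.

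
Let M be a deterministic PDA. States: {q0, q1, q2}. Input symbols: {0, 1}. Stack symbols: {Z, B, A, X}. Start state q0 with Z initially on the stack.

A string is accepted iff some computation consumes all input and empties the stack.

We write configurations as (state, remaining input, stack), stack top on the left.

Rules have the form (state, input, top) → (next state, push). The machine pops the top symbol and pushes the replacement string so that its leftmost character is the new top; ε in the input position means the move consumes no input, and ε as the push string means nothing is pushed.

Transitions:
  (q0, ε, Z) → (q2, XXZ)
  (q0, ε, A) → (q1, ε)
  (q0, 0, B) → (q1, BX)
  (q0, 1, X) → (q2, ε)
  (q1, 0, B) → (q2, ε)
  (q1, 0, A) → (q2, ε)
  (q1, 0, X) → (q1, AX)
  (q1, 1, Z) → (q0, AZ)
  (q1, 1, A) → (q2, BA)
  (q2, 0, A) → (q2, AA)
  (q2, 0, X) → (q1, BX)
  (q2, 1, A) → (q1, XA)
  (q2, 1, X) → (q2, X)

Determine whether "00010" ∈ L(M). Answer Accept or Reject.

Reject

(q0, 00010, Z)
  ε-move, top Z: go to q2, push XXZ → (q2, 00010, XXZ)
  read 0, top X: go to q1, push BX → (q1, 0010, BXXZ)
  read 0, top B: go to q2, push ε → (q2, 010, XXZ)
  read 0, top X: go to q1, push BX → (q1, 10, BXXZ)
No transition applies at (q1, 10, BXXZ); input not fully consumed.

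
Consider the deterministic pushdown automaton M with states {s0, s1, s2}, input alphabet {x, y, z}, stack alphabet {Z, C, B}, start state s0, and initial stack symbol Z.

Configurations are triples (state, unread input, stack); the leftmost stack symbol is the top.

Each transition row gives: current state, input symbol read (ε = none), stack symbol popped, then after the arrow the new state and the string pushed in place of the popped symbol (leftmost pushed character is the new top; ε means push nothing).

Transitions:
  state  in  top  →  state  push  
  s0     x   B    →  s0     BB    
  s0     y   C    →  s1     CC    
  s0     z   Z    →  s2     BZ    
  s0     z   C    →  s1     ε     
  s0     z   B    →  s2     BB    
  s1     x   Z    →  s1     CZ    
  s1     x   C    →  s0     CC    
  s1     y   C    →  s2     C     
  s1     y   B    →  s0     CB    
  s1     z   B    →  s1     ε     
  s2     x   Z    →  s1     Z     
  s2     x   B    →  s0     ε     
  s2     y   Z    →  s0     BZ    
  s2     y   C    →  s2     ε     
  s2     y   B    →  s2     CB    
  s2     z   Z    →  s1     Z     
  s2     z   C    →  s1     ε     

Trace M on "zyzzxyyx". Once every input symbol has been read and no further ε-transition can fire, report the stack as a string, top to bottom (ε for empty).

Z

(s0, zyzzxyyx, Z) ⊢ (s2, yzzxyyx, BZ) ⊢ (s2, zzxyyx, CBZ) ⊢ (s1, zxyyx, BZ) ⊢ (s1, xyyx, Z) ⊢ (s1, yyx, CZ) ⊢ (s2, yx, CZ) ⊢ (s2, x, Z) ⊢ (s1, ε, Z)
All input consumed in state s1 with stack Z.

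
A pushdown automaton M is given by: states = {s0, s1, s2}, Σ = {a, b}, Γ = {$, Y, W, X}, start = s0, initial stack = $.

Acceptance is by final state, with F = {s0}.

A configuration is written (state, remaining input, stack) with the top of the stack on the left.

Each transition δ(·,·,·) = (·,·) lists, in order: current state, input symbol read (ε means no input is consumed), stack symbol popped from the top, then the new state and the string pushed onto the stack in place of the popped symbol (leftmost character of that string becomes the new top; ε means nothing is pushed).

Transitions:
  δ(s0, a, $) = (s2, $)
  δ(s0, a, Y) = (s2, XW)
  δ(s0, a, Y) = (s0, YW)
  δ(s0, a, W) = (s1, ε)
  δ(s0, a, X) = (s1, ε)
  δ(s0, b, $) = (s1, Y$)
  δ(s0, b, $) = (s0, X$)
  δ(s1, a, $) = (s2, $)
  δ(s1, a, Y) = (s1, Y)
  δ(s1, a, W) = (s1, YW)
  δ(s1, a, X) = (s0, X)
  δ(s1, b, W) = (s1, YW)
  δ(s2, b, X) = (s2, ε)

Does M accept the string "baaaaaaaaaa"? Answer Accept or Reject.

No computation consumes all input and reaches a final state.

Reject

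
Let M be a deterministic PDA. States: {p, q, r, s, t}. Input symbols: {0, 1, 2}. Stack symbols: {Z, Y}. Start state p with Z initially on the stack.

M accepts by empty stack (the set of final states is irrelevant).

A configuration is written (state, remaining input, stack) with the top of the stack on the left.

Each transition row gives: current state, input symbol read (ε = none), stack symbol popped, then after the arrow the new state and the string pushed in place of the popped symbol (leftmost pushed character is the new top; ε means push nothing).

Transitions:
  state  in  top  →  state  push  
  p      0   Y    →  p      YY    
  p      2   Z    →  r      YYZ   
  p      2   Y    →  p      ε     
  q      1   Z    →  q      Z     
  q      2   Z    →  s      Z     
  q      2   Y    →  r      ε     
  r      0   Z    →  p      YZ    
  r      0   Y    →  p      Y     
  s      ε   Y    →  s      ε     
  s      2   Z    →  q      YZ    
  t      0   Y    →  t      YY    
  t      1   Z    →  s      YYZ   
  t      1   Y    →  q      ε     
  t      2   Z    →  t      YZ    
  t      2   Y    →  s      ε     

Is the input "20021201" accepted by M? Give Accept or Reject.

(p, 20021201, Z)
  read 2, top Z: go to r, push YYZ → (r, 0021201, YYZ)
  read 0, top Y: go to p, push Y → (p, 021201, YYZ)
  read 0, top Y: go to p, push YY → (p, 21201, YYYZ)
  read 2, top Y: go to p, push ε → (p, 1201, YYZ)
No transition applies at (p, 1201, YYZ); input not fully consumed.

Reject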